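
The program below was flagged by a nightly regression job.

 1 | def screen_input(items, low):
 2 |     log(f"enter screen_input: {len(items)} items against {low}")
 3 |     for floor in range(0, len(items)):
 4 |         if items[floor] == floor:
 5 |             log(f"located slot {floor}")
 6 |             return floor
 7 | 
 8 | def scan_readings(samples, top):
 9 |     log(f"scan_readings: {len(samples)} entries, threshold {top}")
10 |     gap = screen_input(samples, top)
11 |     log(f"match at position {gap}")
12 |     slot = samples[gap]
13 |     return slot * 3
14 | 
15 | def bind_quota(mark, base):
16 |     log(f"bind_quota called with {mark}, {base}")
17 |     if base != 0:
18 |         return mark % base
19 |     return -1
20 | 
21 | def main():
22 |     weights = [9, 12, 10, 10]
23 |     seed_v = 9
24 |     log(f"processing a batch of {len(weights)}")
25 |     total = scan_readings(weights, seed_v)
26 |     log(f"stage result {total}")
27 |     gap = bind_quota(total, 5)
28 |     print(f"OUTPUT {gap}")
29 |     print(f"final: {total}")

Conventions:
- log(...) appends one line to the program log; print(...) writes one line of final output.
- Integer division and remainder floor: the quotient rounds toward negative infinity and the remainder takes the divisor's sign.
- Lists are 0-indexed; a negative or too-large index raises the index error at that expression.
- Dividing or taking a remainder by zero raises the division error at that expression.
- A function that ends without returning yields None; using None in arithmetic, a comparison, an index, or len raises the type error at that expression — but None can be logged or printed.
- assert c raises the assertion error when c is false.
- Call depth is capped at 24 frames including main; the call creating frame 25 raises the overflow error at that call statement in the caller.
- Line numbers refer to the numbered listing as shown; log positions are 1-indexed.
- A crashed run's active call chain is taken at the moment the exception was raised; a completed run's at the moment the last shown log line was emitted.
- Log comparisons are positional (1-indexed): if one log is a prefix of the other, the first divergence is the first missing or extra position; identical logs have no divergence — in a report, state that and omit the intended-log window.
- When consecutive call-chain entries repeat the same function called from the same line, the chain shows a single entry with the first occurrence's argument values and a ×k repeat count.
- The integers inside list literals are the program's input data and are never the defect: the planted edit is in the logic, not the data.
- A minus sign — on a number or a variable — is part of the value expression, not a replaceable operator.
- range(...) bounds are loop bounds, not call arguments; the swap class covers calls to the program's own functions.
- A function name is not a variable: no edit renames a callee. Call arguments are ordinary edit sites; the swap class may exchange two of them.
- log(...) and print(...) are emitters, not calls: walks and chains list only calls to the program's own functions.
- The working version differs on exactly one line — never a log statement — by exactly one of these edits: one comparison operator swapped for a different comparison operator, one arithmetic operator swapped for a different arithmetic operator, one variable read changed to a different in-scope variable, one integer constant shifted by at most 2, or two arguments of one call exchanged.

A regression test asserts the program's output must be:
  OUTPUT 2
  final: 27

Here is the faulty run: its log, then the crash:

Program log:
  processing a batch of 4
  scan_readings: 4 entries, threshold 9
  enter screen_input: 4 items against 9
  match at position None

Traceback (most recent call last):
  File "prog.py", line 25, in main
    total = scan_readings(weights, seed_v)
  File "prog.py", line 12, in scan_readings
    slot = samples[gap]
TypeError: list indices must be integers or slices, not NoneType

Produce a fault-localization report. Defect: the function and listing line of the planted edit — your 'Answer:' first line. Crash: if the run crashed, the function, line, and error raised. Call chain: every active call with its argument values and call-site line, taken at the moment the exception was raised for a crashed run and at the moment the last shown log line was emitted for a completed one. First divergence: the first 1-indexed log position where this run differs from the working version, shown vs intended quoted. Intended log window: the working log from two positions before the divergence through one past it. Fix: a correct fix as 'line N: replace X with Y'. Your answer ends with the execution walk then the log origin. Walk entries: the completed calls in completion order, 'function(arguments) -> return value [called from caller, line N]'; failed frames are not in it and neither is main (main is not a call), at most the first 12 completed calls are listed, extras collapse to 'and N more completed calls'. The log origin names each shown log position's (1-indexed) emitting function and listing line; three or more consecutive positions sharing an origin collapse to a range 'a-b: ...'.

Answer: the defect is in screen_input at line 4.
Core observation: The earliest visible damage is log position 4 — 'match at position None' rather than the intended 'located slot 0'.
Crash: scan_readings, line 12, TypeError.
Call chain: main -> scan_readings([9, 12, 10, 10], 9) (called at line 25).
First divergence: position 4 — shown 'match at position None', intended 'located slot 0'.
Intended log window:
  2: scan_readings: 4 entries, threshold 9
  3: enter screen_input: 4 items against 9
  4: located slot 0
  5: match at position 0
Execution walk:
  screen_input([9, 12, 10, 10], 9) -> None  [called from scan_readings, line 10]
Log origin:
  1 — main, line 24
  2 — scan_readings, line 9
  3 — screen_input, line 2
  4 — scan_readings, line 11
A correct fix: line 4: replace `items[floor] == floor` with `items[floor] == low`.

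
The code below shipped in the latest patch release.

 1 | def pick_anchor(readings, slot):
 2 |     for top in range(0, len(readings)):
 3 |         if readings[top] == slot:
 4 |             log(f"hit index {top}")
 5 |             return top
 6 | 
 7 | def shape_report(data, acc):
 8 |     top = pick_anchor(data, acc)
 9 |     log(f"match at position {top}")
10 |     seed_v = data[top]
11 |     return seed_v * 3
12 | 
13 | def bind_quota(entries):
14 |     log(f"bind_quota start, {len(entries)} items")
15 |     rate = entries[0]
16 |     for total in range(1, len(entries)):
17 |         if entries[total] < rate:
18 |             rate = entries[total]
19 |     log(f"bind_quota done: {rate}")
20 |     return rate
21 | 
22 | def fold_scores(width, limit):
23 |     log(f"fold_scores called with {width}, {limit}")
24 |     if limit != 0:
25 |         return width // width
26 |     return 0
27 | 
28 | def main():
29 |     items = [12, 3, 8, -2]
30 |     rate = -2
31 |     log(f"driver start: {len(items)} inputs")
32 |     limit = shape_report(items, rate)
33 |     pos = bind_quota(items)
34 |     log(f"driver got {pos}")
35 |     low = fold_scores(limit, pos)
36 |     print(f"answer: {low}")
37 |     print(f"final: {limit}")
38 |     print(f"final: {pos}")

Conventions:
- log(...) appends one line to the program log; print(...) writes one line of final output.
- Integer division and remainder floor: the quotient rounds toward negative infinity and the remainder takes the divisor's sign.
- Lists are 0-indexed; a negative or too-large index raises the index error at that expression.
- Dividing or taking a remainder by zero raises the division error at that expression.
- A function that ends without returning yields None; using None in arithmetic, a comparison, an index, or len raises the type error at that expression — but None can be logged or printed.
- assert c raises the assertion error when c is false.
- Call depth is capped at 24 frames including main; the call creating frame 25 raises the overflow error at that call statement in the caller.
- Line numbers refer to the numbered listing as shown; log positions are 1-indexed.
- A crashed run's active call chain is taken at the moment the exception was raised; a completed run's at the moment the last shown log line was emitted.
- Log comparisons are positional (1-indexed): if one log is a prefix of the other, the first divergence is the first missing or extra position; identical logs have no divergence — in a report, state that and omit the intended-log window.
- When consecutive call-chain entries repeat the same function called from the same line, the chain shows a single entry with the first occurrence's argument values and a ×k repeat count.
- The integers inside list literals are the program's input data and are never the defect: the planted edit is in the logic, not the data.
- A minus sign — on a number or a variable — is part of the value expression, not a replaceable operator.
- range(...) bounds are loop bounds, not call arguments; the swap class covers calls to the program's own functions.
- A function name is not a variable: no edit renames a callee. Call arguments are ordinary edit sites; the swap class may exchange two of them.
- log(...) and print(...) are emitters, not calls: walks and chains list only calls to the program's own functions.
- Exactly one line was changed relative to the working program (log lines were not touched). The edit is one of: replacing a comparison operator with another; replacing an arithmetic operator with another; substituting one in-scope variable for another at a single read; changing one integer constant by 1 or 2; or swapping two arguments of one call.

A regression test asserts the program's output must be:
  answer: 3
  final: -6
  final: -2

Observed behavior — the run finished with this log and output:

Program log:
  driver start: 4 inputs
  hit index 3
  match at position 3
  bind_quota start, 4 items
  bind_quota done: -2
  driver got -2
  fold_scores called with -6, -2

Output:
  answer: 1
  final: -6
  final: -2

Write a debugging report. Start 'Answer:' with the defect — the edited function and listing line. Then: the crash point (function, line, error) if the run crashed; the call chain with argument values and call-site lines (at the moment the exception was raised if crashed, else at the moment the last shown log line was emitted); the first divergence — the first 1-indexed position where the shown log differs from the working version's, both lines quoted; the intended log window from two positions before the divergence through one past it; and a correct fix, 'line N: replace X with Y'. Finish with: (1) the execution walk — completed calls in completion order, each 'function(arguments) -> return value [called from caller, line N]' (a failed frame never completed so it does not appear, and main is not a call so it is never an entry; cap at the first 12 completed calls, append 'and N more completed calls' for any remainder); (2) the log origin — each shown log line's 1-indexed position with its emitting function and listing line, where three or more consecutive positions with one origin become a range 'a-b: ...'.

Answer: the defect is in fold_scores at line 25.
The tell: Log streams are identical — the defect surfaces only in the printed output.
Call chain: main -> fold_scores(-6, -2) (called at line 35).
First divergence: there is none — every log position agrees.
Execution walk:
  pick_anchor([12, 3, 8, -2], -2) -> 3  [called from shape_report, line 8]
  shape_report([12, 3, 8, -2], -2) -> -6  [called from main, line 32]
  bind_quota([12, 3, 8, -2]) -> -2  [called from main, line 33]
  fold_scores(-6, -2) -> 1  [called from main, line 35]
Log line origins:
  1 — main, line 31
  2 — pick_anchor, line 4
  3 — shape_report, line 9
  4 — bind_quota, line 14
  5 — bind_quota, line 19
  6 — main, line 34
  7 — fold_scores, line 23
A correct fix: line 25: replace `width // width` with `width // limit`.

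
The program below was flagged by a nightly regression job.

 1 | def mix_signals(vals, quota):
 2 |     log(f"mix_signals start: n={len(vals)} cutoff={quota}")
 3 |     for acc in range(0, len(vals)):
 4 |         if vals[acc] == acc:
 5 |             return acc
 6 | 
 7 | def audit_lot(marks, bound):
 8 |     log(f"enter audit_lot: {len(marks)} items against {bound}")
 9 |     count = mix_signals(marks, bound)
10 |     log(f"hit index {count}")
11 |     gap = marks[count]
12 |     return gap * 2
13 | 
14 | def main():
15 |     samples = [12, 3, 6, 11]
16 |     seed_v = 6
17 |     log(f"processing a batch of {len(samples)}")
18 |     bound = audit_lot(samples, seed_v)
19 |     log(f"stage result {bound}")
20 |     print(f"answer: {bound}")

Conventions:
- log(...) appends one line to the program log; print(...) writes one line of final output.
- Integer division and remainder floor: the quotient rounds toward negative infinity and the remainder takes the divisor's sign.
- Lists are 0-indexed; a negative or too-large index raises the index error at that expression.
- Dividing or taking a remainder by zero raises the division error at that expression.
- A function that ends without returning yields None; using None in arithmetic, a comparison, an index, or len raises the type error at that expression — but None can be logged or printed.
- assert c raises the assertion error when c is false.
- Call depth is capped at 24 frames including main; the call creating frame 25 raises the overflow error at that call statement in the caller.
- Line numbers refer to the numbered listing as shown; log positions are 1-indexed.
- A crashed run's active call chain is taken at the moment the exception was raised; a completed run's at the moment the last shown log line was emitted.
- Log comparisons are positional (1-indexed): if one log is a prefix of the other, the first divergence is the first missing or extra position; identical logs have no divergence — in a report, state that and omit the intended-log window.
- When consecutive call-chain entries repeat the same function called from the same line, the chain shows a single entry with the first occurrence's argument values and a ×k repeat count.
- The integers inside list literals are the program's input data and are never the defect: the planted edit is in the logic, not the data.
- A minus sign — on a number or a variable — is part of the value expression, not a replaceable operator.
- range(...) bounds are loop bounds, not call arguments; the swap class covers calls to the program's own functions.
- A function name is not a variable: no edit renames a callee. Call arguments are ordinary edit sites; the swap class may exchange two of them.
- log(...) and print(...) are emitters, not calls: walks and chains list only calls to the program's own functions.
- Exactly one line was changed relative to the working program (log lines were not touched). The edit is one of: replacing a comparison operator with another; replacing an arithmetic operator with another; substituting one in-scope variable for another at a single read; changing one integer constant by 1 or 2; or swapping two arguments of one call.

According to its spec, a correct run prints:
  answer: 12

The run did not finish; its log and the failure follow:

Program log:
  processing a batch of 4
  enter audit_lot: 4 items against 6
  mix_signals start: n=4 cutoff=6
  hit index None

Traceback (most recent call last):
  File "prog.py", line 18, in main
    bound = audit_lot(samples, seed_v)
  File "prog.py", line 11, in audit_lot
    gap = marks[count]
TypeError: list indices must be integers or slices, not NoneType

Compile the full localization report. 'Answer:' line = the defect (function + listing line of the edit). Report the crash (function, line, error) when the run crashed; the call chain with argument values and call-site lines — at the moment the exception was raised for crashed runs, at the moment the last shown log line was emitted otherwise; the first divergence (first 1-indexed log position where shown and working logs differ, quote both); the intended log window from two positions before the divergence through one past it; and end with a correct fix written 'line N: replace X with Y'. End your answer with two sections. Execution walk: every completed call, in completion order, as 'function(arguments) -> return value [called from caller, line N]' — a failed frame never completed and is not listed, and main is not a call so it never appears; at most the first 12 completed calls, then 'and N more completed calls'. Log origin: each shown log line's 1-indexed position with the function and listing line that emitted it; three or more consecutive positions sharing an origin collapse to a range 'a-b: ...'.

Answer: the defect is in mix_signals at line 4.
Key observation: Everything matches until log position 4, which reads 'hit index None' in place of 'hit index 2'.
Crash: audit_lot, line 11, TypeError.
Call chain: main -> audit_lot([12, 3, 6, 11], 6) (called at line 18).
First divergence: position 4 — shown 'hit index None', intended 'hit index 2'.
Intended log window:
  2: enter audit_lot: 4 items against 6
  3: mix_signals start: n=4 cutoff=6
  4: hit index 2
  5: stage result 12
Execution walk:
  mix_signals([12, 3, 6, 11], 6) -> None  [called from audit_lot, line 9]
Log line origins:
  1: from main, line 17
  2: from audit_lot, line 8
  3: from mix_signals, line 2
  4: from audit_lot, line 10
A correct fix: line 4: replace `vals[acc] == acc` with `vals[acc] == quota`.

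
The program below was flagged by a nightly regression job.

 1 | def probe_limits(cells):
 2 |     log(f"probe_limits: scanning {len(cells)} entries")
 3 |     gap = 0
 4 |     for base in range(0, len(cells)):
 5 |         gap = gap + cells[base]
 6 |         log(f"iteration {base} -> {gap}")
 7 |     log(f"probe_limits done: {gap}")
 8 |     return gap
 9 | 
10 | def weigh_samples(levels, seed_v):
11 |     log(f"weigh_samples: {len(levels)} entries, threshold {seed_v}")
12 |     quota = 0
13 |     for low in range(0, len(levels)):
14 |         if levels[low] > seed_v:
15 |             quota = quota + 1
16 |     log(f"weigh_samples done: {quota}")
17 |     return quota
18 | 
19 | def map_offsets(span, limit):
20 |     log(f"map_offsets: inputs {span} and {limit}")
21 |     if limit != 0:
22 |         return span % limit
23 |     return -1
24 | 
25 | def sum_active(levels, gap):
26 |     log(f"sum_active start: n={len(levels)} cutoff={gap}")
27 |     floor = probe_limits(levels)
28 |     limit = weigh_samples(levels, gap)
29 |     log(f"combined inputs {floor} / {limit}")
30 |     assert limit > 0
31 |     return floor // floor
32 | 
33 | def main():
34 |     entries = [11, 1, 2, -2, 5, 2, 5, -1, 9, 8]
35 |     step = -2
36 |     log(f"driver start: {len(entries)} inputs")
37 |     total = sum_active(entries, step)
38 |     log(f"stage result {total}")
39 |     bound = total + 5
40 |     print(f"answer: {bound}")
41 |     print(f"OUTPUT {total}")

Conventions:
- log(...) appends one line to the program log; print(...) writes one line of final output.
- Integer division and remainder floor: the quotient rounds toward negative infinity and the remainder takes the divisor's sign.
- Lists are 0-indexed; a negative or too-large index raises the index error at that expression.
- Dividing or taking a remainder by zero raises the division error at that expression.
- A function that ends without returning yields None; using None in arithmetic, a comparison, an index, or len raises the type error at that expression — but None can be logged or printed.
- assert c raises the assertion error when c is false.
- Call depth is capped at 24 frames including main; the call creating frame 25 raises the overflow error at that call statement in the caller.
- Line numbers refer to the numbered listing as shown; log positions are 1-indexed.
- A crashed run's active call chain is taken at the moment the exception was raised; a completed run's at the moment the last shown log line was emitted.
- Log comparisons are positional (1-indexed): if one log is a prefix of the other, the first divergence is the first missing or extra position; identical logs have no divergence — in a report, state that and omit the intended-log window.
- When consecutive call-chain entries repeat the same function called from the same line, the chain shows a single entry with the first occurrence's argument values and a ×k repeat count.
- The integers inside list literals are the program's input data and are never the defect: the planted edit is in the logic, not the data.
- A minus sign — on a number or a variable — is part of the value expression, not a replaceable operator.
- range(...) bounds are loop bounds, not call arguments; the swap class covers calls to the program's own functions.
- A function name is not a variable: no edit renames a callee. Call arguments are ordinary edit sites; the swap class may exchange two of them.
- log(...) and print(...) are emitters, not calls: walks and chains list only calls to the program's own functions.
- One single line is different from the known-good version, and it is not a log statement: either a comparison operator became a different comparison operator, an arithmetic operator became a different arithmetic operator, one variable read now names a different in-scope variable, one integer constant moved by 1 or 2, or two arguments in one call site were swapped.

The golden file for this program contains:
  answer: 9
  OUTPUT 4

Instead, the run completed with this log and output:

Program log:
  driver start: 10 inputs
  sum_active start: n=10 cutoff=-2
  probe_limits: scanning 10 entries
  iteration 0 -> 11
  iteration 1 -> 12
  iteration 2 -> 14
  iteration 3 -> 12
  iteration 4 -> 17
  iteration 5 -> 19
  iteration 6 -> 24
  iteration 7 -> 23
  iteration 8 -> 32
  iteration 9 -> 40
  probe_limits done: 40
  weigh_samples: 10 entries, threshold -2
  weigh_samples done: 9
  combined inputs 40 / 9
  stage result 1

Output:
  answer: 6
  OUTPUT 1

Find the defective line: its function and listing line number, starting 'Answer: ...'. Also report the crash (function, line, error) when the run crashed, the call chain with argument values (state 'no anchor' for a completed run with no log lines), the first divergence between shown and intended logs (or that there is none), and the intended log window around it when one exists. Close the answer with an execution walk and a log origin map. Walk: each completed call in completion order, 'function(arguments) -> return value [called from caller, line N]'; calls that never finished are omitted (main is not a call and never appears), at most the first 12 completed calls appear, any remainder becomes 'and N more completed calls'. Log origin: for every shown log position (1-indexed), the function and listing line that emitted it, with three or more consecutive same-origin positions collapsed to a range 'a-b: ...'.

Answer: the defect is in sum_active at line 31.
Core observation: At log position 18 the runs split — shown 'stage result 1', but the working version logs 'stage result 4'.
Call chain: main.
First divergence: position 18 — the shown line 'stage result 1' should read 'stage result 4'.
Intended log window:
  16: weigh_samples done: 9
  17: combined inputs 40 / 9
  18: stage result 4
Execution walk:
  probe_limits([11, 1, 2, -2, 5, 2, 5, -1, 9, 8]) -> 40  [called from sum_active, line 27]
  weigh_samples([11, 1, 2, -2, 5, 2, 5, -1, 9, 8], -2) -> 9  [called from sum_active, line 28]
  sum_active([11, 1, 2, -2, 5, 2, 5, -1, 9, 8], -2) -> 1  [called from main, line 37]
Log origin:
  1: from main, line 36
  2: from sum_active, line 26
  3: from probe_limits, line 2
  4-13: from probe_limits, line 6
  14: from probe_limits, line 7
  15: from weigh_samples, line 11
  16: from weigh_samples, line 16
  17: from sum_active, line 29
  18: from main, line 38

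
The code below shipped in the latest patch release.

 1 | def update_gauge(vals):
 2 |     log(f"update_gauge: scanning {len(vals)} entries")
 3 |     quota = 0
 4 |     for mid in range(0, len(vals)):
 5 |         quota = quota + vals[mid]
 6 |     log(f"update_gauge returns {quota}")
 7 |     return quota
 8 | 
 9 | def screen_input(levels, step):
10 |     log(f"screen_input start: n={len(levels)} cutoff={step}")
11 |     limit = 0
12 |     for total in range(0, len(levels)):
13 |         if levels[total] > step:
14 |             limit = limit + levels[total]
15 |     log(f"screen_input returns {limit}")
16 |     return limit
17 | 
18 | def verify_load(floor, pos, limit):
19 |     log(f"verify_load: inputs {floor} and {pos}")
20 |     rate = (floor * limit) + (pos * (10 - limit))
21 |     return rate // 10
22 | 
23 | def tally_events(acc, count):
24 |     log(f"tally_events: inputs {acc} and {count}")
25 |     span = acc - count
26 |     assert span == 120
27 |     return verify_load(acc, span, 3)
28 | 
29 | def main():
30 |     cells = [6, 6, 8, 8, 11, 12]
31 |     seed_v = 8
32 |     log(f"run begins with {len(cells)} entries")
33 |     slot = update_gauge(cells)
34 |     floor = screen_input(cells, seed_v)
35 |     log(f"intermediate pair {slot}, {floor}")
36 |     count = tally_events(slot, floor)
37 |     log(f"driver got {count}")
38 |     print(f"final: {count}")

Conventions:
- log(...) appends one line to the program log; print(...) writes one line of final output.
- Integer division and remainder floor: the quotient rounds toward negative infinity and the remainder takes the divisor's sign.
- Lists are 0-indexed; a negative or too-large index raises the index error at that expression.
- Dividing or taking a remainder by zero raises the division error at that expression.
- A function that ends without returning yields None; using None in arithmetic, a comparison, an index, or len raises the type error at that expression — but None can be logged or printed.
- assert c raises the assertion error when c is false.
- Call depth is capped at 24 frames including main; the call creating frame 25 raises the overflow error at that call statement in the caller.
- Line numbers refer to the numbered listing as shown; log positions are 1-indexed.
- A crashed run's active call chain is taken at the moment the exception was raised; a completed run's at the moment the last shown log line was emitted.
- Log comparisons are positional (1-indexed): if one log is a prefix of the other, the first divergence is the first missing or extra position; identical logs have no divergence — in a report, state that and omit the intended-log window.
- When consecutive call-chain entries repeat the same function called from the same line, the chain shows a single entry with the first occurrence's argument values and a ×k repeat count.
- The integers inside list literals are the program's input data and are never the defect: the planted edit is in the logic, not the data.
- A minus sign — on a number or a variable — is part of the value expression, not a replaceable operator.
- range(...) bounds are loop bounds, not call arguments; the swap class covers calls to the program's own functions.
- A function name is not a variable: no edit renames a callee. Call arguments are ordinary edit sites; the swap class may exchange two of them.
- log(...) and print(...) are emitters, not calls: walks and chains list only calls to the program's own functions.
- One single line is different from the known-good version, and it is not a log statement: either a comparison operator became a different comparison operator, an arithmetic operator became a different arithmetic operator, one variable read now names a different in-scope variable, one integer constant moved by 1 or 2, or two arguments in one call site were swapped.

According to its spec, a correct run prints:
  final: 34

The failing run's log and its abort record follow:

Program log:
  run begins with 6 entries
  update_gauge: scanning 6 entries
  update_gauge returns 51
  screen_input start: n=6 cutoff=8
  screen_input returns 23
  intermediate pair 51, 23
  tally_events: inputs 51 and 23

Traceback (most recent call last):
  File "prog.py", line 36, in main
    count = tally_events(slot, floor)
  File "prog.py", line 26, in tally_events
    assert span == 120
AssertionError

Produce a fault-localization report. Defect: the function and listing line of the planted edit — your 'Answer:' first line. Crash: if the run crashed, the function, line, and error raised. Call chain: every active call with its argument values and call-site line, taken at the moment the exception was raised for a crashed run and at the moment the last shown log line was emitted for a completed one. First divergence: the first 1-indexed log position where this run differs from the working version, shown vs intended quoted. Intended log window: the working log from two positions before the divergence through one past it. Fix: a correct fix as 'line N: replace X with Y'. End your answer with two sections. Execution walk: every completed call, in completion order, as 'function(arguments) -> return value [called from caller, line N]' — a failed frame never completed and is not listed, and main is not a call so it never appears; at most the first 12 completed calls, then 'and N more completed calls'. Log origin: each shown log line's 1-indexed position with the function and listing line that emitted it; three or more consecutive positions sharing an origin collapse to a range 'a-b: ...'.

Answer: the defect is in tally_events at line 26.
Key fact: A complete run would log 'verify_load: inputs 51 and 28' next, but this one stopped at 7 lines.
Crash: tally_events, line 26, AssertionError.
Call chain: main -> tally_events(51, 23) (called at line 36).
First divergence: position 8 — after 7 matching lines the faulty run goes silent; intended next line 'verify_load: inputs 51 and 28'.
Intended log window:
  6: intermediate pair 51, 23
  7: tally_events: inputs 51 and 23
  8: verify_load: inputs 51 and 28
  9: driver got 34
Execution walk:
  update_gauge([6, 6, 8, 8, 11, 12]) -> 51  [called from main, line 33]
  screen_input([6, 6, 8, 8, 11, 12], 8) -> 23  [called from main, line 34]
Origin of each log line:
  1: emitted by main (line 32)
  2: emitted by update_gauge (line 2)
  3: emitted by update_gauge (line 6)
  4: emitted by screen_input (line 10)
  5: emitted by screen_input (line 15)
  6: emitted by main (line 35)
  7: emitted by tally_events (line 24)
A correct fix: line 26: replace `==` with `<=`.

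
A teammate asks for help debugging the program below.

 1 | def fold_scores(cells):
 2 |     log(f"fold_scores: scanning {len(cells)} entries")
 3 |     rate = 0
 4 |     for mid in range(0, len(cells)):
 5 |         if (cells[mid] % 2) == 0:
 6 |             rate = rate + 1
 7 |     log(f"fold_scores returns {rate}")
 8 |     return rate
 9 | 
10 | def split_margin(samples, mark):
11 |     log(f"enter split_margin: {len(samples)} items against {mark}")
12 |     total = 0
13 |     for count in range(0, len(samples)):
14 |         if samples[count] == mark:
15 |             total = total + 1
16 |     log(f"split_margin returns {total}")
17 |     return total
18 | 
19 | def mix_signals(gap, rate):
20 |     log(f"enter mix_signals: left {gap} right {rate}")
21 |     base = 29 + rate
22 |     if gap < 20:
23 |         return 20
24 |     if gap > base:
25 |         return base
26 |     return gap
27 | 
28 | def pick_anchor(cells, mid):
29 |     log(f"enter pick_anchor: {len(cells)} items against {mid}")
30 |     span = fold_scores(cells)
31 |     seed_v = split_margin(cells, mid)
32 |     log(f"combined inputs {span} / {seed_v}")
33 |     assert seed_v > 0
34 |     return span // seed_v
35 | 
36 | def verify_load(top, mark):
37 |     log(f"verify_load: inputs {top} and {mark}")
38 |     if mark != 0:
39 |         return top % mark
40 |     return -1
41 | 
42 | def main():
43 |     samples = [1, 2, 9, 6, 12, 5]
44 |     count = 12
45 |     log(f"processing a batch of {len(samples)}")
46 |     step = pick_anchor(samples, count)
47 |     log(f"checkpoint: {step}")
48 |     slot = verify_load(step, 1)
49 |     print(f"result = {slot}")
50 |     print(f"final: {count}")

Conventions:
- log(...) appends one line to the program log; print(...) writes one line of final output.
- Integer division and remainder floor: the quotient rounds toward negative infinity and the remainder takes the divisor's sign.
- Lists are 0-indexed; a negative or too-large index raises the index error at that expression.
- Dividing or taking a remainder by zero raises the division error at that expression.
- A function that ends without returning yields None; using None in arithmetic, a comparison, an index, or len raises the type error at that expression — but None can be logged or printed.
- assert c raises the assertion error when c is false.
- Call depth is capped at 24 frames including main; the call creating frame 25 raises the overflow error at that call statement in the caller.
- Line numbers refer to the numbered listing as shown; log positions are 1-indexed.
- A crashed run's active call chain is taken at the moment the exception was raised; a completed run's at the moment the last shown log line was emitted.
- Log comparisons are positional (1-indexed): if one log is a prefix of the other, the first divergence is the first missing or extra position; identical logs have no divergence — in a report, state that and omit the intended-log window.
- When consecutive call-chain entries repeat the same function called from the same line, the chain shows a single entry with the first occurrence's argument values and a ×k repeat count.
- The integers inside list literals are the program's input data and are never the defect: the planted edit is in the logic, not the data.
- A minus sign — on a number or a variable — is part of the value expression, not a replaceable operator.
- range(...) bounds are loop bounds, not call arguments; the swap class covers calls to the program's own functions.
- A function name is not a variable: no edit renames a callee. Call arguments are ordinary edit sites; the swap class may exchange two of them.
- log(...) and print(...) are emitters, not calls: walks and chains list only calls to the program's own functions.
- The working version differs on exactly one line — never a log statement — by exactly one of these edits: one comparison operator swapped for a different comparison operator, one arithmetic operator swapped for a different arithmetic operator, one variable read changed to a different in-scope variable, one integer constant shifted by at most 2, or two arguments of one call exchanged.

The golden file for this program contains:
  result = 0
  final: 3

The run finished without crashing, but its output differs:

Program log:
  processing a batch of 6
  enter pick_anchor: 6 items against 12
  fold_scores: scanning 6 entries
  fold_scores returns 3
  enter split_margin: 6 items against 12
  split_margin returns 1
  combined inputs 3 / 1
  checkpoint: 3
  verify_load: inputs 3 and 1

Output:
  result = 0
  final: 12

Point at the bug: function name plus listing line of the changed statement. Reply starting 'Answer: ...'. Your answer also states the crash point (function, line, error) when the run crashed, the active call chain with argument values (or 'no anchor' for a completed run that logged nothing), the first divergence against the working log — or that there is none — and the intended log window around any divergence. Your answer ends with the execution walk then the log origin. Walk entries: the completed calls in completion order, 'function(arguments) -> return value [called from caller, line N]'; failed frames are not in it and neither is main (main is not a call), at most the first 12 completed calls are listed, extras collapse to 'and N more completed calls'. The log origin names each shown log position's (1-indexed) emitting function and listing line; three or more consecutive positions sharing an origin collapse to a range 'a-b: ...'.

Answer: the defect is in main at line 50.
Key observation: The two runs log identically and part ways only at the printed values.
Call chain: main -> verify_load(3, 1) (called at line 48).
First divergence: none (the log streams are identical).
Execution walk:
  fold_scores([1, 2, 9, 6, 12, 5]) -> 3  [called from pick_anchor, line 30]
  split_margin([1, 2, 9, 6, 12, 5], 12) -> 1  [called from pick_anchor, line 31]
  pick_anchor([1, 2, 9, 6, 12, 5], 12) -> 3  [called from main, line 46]
  verify_load(3, 1) -> 0  [called from main, line 48]
Log origin:
  1: emitted by main (line 45)
  2: emitted by pick_anchor (line 29)
  3: emitted by fold_scores (line 2)
  4: emitted by fold_scores (line 7)
  5: emitted by split_margin (line 11)
  6: emitted by split_margin (line 16)
  7: emitted by pick_anchor (line 32)
  8: emitted by main (line 47)
  9: emitted by verify_load (line 37)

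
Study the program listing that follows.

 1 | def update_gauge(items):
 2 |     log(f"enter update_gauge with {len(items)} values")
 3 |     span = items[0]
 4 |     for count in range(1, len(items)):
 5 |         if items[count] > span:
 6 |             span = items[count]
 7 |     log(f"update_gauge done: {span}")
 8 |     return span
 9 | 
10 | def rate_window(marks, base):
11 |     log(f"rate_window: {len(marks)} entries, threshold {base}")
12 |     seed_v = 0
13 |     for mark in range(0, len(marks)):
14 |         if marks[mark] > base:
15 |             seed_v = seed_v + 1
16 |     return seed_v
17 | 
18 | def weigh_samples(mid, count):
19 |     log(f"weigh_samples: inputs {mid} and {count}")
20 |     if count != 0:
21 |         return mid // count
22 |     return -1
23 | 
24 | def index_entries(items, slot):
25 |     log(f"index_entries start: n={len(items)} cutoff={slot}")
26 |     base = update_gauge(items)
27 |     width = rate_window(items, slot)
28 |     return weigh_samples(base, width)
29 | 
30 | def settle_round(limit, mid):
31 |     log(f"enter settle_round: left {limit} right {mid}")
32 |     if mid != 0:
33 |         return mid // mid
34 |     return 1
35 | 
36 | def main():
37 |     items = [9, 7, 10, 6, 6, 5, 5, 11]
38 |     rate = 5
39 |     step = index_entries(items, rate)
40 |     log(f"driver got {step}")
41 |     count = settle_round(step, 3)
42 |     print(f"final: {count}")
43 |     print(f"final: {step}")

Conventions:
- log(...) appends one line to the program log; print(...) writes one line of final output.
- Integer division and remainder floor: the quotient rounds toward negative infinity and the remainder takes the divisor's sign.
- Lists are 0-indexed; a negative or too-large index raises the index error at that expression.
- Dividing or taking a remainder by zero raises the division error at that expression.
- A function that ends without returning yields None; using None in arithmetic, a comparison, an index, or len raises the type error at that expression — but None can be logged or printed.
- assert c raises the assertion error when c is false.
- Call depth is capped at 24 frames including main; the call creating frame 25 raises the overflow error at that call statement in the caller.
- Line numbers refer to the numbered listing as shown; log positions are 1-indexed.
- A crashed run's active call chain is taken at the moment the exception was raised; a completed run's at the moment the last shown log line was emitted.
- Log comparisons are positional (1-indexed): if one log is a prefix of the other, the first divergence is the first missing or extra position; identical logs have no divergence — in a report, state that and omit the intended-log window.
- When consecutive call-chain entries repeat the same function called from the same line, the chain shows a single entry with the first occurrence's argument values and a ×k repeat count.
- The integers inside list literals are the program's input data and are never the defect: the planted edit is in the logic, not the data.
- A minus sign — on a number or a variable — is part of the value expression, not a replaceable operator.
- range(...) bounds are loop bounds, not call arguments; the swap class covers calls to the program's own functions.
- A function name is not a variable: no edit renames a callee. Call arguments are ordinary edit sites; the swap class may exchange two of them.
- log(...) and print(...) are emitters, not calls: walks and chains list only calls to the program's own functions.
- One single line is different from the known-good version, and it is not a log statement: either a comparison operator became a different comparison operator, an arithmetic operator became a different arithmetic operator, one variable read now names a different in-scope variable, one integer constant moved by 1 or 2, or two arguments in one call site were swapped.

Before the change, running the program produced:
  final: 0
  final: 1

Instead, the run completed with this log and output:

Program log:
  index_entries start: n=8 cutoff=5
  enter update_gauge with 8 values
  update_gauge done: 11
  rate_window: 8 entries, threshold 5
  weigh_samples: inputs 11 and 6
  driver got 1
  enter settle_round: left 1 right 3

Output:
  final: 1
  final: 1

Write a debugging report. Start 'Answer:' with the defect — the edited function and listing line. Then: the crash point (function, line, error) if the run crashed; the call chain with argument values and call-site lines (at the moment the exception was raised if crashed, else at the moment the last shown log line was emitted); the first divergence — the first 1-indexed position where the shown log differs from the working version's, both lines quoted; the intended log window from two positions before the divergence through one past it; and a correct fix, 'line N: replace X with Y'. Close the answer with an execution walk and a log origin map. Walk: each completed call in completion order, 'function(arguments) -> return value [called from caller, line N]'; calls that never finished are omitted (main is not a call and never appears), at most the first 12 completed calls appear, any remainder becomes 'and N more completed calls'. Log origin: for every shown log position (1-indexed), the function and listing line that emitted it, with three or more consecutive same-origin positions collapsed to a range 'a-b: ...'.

Answer: the defect is in settle_round at line 33.
Core observation: No log line changed; the fault shows up purely in the output.
Call chain: main -> settle_round(1, 3) (called at line 41).
First divergence: there is none — every log position agrees.
Execution walk:
  update_gauge([9, 7, 10, 6, 6, 5, 5, 11]) -> 11  [called from index_entries, line 26]
  rate_window([9, 7, 10, 6, 6, 5, 5, 11], 5) -> 6  [called from index_entries, line 27]
  weigh_samples(11, 6) -> 1  [called from index_entries, line 28]
  index_entries([9, 7, 10, 6, 6, 5, 5, 11], 5) -> 1  [called from main, line 39]
  settle_round(1, 3) -> 1  [called from main, line 41]
Log line origins:
  1: logged in index_entries at line 25
  2: logged in update_gauge at line 2
  3: logged in update_gauge at line 7
  4: logged in rate_window at line 11
  5: logged in weigh_samples at line 19
  6: logged in main at line 40
  7: logged in settle_round at line 31
A correct fix: line 33: replace `mid // mid` with `limit // mid`.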